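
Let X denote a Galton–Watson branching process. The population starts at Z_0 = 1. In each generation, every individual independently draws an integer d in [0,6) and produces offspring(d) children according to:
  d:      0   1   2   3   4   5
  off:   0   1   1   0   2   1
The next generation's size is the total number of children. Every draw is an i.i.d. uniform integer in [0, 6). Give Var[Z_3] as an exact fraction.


38675/46656

Outcome values over d=0..5: [0, 1, 1, 0, 2, 1]
Σy = 5, Σy² = 7, M = 6
μ = 5/6 = 5/6,  σ² = 7/6 − (5/6)² = 17/36
V_0 = 0, E_0 = 1
V_1 = 17/36·E_0 + (5/6)²·V_0 = 17/36;  E_1 = 5/6
V_2 = 17/36·E_1 + (5/6)²·V_1 = 935/1296;  E_2 = 25/36
V_3 = 17/36·E_2 + (5/6)²·V_2 = 38675/46656;  E_3 = 125/216


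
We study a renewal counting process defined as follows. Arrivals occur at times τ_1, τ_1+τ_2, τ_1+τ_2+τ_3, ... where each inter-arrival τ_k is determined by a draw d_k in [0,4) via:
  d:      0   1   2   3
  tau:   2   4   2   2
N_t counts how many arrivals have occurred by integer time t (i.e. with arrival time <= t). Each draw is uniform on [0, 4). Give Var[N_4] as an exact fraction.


Inter-arrival values over d=0..3: [2, 4, 2, 2]
Each d has probability 1/4, so the pmf of τ is: f(2) = 3/4, f(4) = 1/4
Let p_n(j) = P(N_n = j), with p_0 = [1]. Condition on τ_1: p_n(0) = P(τ > n), and for j >= 1, p_n(j) = Σ_{k<=n} f(k)·p_{n−k}(j−1)
p_1 = [1]  (j = 0)
p_2 = [1/4, 3/4]  (j = 0..1)
p_3 = [1/4, 3/4]  (j = 0..1)
p_4 = [0, 7/16, 9/16]  (j = 0..2)
E[N_4] = Σ j·p_4(j) = 25/16;  E[N_4²] = Σ j²·p_4(j) = 43/16
Var[N_4] = 43/16 − (25/16)² = 63/256

63/256


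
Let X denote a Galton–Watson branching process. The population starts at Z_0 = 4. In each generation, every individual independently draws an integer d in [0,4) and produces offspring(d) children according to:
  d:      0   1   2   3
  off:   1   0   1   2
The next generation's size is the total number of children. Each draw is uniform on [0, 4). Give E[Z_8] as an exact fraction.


4

Outcome values over d=0..3: [1, 0, 1, 2]
Σy = 4, Σy² = 6, M = 4
μ = 4/4 = 1,  σ² = 6/4 − (1)² = 1/2
E[Z_0] = 4
E[Z_1] = 1·E[Z_0] = 4
E[Z_2] = 1·E[Z_1] = 4
E[Z_3] = 1·E[Z_2] = 4
E[Z_4] = 1·E[Z_3] = 4
E[Z_5] = 1·E[Z_4] = 4
E[Z_6] = 1·E[Z_5] = 4
E[Z_7] = 1·E[Z_6] = 4
E[Z_8] = 1·E[Z_7] = 4


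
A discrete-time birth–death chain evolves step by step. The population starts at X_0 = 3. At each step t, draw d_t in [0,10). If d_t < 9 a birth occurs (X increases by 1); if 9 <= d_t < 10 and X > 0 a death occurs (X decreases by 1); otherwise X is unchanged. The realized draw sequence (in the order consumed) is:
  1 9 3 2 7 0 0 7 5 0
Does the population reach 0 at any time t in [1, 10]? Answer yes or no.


no

t=0: X=3, d=1 → birth, X_1=4
t=1: X=4, d=9 → death, X_2=3
t=2: X=3, d=3 → birth, X_3=4
t=3: X=4, d=2 → birth, X_4=5
t=4: X=5, d=7 → birth, X_5=6
t=5: X=6, d=0 → birth, X_6=7
t=6: X=7, d=0 → birth, X_7=8
t=7: X=8, d=7 → birth, X_8=9
t=8: X=9, d=5 → birth, X_9=10
t=9: X=10, d=0 → birth, X_10=11


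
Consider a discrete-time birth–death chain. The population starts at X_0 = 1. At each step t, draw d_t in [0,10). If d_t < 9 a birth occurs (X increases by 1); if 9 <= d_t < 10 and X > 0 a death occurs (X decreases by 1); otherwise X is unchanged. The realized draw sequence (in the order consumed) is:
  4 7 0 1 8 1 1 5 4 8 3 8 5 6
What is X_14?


15

t=0: X=1, d=4 → birth, X_1=2
t=1: X=2, d=7 → birth, X_2=3
t=2: X=3, d=0 → birth, X_3=4
t=3: X=4, d=1 → birth, X_4=5
t=4: X=5, d=8 → birth, X_5=6
t=5: X=6, d=1 → birth, X_6=7
t=6: X=7, d=1 → birth, X_7=8
t=7: X=8, d=5 → birth, X_8=9
t=8: X=9, d=4 → birth, X_9=10
t=9: X=10, d=8 → birth, X_10=11
t=10: X=11, d=3 → birth, X_11=12
t=11: X=12, d=8 → birth, X_12=13
t=12: X=13, d=5 → birth, X_13=14
t=13: X=14, d=6 → birth, X_14=15


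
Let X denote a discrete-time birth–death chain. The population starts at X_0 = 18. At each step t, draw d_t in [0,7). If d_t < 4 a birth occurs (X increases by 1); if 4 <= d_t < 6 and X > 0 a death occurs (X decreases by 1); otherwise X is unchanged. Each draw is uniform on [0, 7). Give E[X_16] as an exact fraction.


X can drop by at most 1 per step and X_0 = 18 > T = 16, so X_t >= 18 − t >= 2 > 0 for every t <= 16: the floor at 0 (the 'and X > 0' condition) never binds. Hence X_16 = X_0 + Σ_{t<16} Y_t with i.i.d. increments Y_t = y(d_t) ∈ {+1, −1, 0}.
Outcome values over d=0..6: [1, 1, 1, 1, -1, -1, 0]
Σy = 2, Σy² = 6, M = 7
μ = 2/7 = 2/7,  σ² = 6/7 − (2/7)² = 38/49
E[X_16] = 18 + 16·(2/7) = 158/7

158/7


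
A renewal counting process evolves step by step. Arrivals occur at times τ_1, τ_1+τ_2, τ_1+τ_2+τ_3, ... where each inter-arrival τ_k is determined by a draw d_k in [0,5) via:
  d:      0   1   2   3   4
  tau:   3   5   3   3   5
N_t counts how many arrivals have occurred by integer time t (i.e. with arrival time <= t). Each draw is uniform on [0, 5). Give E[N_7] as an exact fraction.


Inter-arrival values over d=0..4: [3, 5, 3, 3, 5]
Each d has probability 1/5, so the pmf of τ is: f(3) = 3/5, f(5) = 2/5
Renewal equation for m(n) = E[N_n]: condition on τ_1 = k (if k <= n, one arrival plus a fresh copy on the remaining n−k steps): m(n) = F(n) + Σ_{k<=n} f(k)·m(n−k), where F(n) = P(τ <= n) and m(0) = 0
m(1) = F(1) = 0
m(2) = F(2) = 0
m(3) = F(3) = 3/5
m(4) = F(4) = 3/5
m(5) = F(5) = 1
m(6) = F(6) + f(3)·m(3) = 1 + 3/5·3/5 = 34/25
m(7) = F(7) + f(3)·m(4) = 1 + 3/5·3/5 = 34/25
E[N_7] = m(7) = 34/25

34/25


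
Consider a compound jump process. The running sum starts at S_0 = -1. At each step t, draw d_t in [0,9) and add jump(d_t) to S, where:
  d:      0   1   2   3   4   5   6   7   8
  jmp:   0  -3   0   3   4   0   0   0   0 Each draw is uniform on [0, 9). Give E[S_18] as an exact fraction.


Outcome values over d=0..8: [0, -3, 0, 3, 4, 0, 0, 0, 0]
Σy = 4, Σy² = 34, M = 9
μ = 4/9 = 4/9,  σ² = 34/9 − (4/9)² = 290/81
E[S_18] = -1 + 18·(4/9) = 7

7


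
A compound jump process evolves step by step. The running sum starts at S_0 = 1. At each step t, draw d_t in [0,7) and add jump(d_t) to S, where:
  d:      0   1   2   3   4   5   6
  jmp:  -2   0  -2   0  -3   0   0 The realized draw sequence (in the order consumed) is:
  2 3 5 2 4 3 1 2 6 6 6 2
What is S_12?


-10

t=0: S=1, d=2, jump=-2, S_1=-1
t=1: S=-1, d=3, jump=0, S_2=-1
t=2: S=-1, d=5, jump=0, S_3=-1
t=3: S=-1, d=2, jump=-2, S_4=-3
t=4: S=-3, d=4, jump=-3, S_5=-6
t=5: S=-6, d=3, jump=0, S_6=-6
t=6: S=-6, d=1, jump=0, S_7=-6
t=7: S=-6, d=2, jump=-2, S_8=-8
t=8: S=-8, d=6, jump=0, S_9=-8
t=9: S=-8, d=6, jump=0, S_10=-8
t=10: S=-8, d=6, jump=0, S_11=-8
t=11: S=-8, d=2, jump=-2, S_12=-10


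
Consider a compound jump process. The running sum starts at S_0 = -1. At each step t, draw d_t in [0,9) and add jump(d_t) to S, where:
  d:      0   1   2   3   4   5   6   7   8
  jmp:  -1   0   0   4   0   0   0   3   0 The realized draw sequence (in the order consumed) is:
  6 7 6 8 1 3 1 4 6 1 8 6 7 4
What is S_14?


9

t=0: S=-1, d=6, jump=0, S_1=-1
t=1: S=-1, d=7, jump=3, S_2=2
t=2: S=2, d=6, jump=0, S_3=2
t=3: S=2, d=8, jump=0, S_4=2
t=4: S=2, d=1, jump=0, S_5=2
t=5: S=2, d=3, jump=4, S_6=6
t=6: S=6, d=1, jump=0, S_7=6
t=7: S=6, d=4, jump=0, S_8=6
t=8: S=6, d=6, jump=0, S_9=6
t=9: S=6, d=1, jump=0, S_10=6
t=10: S=6, d=8, jump=0, S_11=6
t=11: S=6, d=6, jump=0, S_12=6
t=12: S=6, d=7, jump=3, S_13=9
t=13: S=9, d=4, jump=0, S_14=9


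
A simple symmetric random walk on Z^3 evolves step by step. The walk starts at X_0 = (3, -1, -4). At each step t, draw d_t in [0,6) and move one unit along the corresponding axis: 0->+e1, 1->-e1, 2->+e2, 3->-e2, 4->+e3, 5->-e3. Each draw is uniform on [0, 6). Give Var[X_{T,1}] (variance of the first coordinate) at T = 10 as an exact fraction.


10/3

Outcome values over d=0..5: [1, -1, 0, 0, 0, 0]
Σy = 0, Σy² = 2, M = 6
μ = 0/6 = 0,  σ² = 2/6 − (0)² = 1/3
Independent increments: Var[X_10] = 10·σ² = 10·(1/3) = 10/3


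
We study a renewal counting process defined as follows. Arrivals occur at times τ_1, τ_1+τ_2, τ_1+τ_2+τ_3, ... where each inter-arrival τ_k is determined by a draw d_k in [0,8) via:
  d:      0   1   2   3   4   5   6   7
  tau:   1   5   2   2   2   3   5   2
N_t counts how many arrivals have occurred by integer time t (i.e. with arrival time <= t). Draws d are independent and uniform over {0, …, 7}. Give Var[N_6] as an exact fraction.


52117307887/68719476736

Inter-arrival values over d=0..7: [1, 5, 2, 2, 2, 3, 5, 2]
Each d has probability 1/8, so the pmf of τ is: f(1) = 1/8, f(2) = 1/2, f(3) = 1/8, f(5) = 1/4
Let p_n(j) = P(N_n = j), with p_0 = [1]. Condition on τ_1: p_n(0) = P(τ > n), and for j >= 1, p_n(j) = Σ_{k<=n} f(k)·p_{n−k}(j−1)
p_1 = [7/8, 1/8]  (j = 0..1)
p_2 = [3/8, 39/64, 1/64]  (j = 0..2)
p_3 = [1/4, 39/64, 71/512, 1/512]  (j = 0..3)
p_4 = [1/4, 21/64, 203/512, 103/4096, 1/4096]  (j = 0..4)
p_5 = [0, 29/64, 27/64, 495/4096, 135/32768, 1/32768]  (j = 0..5)
p_6 = [0, 3/8, 21/64, 1099/4096, 915/32768, 167/262144, 1/262144]  (j = 0..6)
E[N_6] = Σ j·p_6(j) = 511465/262144;  E[N_6²] = Σ j²·p_6(j) = 1196723/262144
Var[N_6] = 1196723/262144 − (511465/262144)² = 52117307887/68719476736


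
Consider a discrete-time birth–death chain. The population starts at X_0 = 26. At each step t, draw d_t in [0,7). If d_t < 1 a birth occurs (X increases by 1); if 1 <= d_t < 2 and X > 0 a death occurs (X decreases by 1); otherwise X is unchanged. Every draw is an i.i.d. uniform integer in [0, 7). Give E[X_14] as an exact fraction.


X can drop by at most 1 per step and X_0 = 26 > T = 14, so X_t >= 26 − t >= 12 > 0 for every t <= 14: the floor at 0 (the 'and X > 0' condition) never binds. Hence X_14 = X_0 + Σ_{t<14} Y_t with i.i.d. increments Y_t = y(d_t) ∈ {+1, −1, 0}.
Outcome values over d=0..6: [1, -1, 0, 0, 0, 0, 0]
Σy = 0, Σy² = 2, M = 7
μ = 0/7 = 0,  σ² = 2/7 − (0)² = 2/7
E[X_14] = 26 + 14·(0) = 26

26


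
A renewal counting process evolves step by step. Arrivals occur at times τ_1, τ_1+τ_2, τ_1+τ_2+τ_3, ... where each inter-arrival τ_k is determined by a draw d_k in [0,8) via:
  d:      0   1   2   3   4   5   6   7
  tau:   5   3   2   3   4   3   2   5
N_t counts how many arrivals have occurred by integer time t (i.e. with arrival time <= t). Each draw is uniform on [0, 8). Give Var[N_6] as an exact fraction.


Inter-arrival values over d=0..7: [5, 3, 2, 3, 4, 3, 2, 5]
Each d has probability 1/8, so the pmf of τ is: f(2) = 1/4, f(3) = 3/8, f(4) = 1/8, f(5) = 1/4
Let p_n(j) = P(N_n = j), with p_0 = [1]. Condition on τ_1: p_n(0) = P(τ > n), and for j >= 1, p_n(j) = Σ_{k<=n} f(k)·p_{n−k}(j−1)
p_1 = [1]  (j = 0)
p_2 = [3/4, 1/4]  (j = 0..1)
p_3 = [3/8, 5/8]  (j = 0..1)
p_4 = [1/4, 11/16, 1/16]  (j = 0..2)
p_5 = [0, 3/4, 1/4]  (j = 0..2)
p_6 = [0, 35/64, 7/16, 1/64]  (j = 0..3)
E[N_6] = Σ j·p_6(j) = 47/32;  E[N_6²] = Σ j²·p_6(j) = 39/16
Var[N_6] = 39/16 − (47/32)² = 287/1024

287/1024


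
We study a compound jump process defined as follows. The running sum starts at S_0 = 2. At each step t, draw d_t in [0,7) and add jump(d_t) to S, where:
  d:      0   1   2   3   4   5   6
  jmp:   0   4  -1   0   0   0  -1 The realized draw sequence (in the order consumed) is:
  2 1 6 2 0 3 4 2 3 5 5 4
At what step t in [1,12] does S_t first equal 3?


4

t=0: S=2, d=2, jump=-1, S_1=1
t=1: S=1, d=1, jump=4, S_2=5
t=2: S=5, d=6, jump=-1, S_3=4
t=3: S=4, d=2, jump=-1, S_4=3
t=4: S=3, d=0, jump=0, S_5=3
t=5: S=3, d=3, jump=0, S_6=3
t=6: S=3, d=4, jump=0, S_7=3
t=7: S=3, d=2, jump=-1, S_8=2
t=8: S=2, d=3, jump=0, S_9=2
t=9: S=2, d=5, jump=0, S_10=2
t=10: S=2, d=5, jump=0, S_11=2
t=11: S=2, d=4, jump=0, S_12=2


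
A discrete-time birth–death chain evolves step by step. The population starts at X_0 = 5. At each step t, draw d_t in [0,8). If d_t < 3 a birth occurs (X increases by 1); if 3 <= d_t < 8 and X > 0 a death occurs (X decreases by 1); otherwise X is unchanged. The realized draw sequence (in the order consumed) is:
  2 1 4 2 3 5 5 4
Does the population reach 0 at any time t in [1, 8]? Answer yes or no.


t=0: X=5, d=2 → birth, X_1=6
t=1: X=6, d=1 → birth, X_2=7
t=2: X=7, d=4 → death, X_3=6
t=3: X=6, d=2 → birth, X_4=7
t=4: X=7, d=3 → death, X_5=6
t=5: X=6, d=5 → death, X_6=5
t=6: X=5, d=5 → death, X_7=4
t=7: X=4, d=4 → death, X_8=3

no


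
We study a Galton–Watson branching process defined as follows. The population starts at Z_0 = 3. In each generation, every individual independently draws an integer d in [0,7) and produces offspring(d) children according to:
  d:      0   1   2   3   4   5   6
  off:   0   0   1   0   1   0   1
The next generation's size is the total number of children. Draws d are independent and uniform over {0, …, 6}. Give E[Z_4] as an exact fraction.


243/2401

Outcome values over d=0..6: [0, 0, 1, 0, 1, 0, 1]
Σy = 3, Σy² = 3, M = 7
μ = 3/7 = 3/7,  σ² = 3/7 − (3/7)² = 12/49
E[Z_0] = 3
E[Z_1] = 3/7·E[Z_0] = 9/7
E[Z_2] = 3/7·E[Z_1] = 27/49
E[Z_3] = 3/7·E[Z_2] = 81/343
E[Z_4] = 3/7·E[Z_3] = 243/2401


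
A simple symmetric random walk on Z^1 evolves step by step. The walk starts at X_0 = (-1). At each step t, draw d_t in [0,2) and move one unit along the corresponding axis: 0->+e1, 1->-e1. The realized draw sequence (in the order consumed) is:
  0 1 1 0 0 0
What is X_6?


t=0: X=(-1), d=0 → +e1, X_1=(0)
t=1: X=(0), d=1 → -e1, X_2=(-1)
t=2: X=(-1), d=1 → -e1, X_3=(-2)
t=3: X=(-2), d=0 → +e1, X_4=(-1)
t=4: X=(-1), d=0 → +e1, X_5=(0)
t=5: X=(0), d=0 → +e1, X_6=(1)

(1)


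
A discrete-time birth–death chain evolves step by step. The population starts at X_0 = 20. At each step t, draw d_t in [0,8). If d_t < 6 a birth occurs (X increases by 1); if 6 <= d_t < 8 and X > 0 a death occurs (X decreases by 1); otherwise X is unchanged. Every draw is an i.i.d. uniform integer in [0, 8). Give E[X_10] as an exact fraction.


25

X can drop by at most 1 per step and X_0 = 20 > T = 10, so X_t >= 20 − t >= 10 > 0 for every t <= 10: the floor at 0 (the 'and X > 0' condition) never binds. Hence X_10 = X_0 + Σ_{t<10} Y_t with i.i.d. increments Y_t = y(d_t) ∈ {+1, −1, 0}.
Outcome values over d=0..7: [1, 1, 1, 1, 1, 1, -1, -1]
Σy = 4, Σy² = 8, M = 8
μ = 4/8 = 1/2,  σ² = 8/8 − (1/2)² = 3/4
E[X_10] = 20 + 10·(1/2) = 25


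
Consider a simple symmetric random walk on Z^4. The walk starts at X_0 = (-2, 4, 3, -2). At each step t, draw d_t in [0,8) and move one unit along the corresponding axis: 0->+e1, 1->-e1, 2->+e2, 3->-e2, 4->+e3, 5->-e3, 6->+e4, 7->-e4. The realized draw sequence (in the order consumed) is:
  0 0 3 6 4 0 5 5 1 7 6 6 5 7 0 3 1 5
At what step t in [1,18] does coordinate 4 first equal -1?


4

t=0: X=(-2, 4, 3, -2), d=0 → +e1, X_1=(-1, 4, 3, -2)
t=1: X=(-1, 4, 3, -2), d=0 → +e1, X_2=(0, 4, 3, -2)
t=2: X=(0, 4, 3, -2), d=3 → -e2, X_3=(0, 3, 3, -2)
t=3: X=(0, 3, 3, -2), d=6 → +e4, X_4=(0, 3, 3, -1)
t=4: X=(0, 3, 3, -1), d=4 → +e3, X_5=(0, 3, 4, -1)
t=5: X=(0, 3, 4, -1), d=0 → +e1, X_6=(1, 3, 4, -1)
t=6: X=(1, 3, 4, -1), d=5 → -e3, X_7=(1, 3, 3, -1)
t=7: X=(1, 3, 3, -1), d=5 → -e3, X_8=(1, 3, 2, -1)
t=8: X=(1, 3, 2, -1), d=1 → -e1, X_9=(0, 3, 2, -1)
t=9: X=(0, 3, 2, -1), d=7 → -e4, X_10=(0, 3, 2, -2)
t=10: X=(0, 3, 2, -2), d=6 → +e4, X_11=(0, 3, 2, -1)
t=11: X=(0, 3, 2, -1), d=6 → +e4, X_12=(0, 3, 2, 0)
t=12: X=(0, 3, 2, 0), d=5 → -e3, X_13=(0, 3, 1, 0)
t=13: X=(0, 3, 1, 0), d=7 → -e4, X_14=(0, 3, 1, -1)
t=14: X=(0, 3, 1, -1), d=0 → +e1, X_15=(1, 3, 1, -1)
t=15: X=(1, 3, 1, -1), d=3 → -e2, X_16=(1, 2, 1, -1)
t=16: X=(1, 2, 1, -1), d=1 → -e1, X_17=(0, 2, 1, -1)
t=17: X=(0, 2, 1, -1), d=5 → -e3, X_18=(0, 2, 0, -1)


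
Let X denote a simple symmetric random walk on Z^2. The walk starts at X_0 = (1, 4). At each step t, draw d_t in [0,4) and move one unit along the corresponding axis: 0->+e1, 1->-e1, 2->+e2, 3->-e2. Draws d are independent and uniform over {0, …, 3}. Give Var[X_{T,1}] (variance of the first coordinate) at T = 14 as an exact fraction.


7

Outcome values over d=0..3: [1, -1, 0, 0]
Σy = 0, Σy² = 2, M = 4
μ = 0/4 = 0,  σ² = 2/4 − (0)² = 1/2
Independent increments: Var[X_14] = 14·σ² = 14·(1/2) = 7


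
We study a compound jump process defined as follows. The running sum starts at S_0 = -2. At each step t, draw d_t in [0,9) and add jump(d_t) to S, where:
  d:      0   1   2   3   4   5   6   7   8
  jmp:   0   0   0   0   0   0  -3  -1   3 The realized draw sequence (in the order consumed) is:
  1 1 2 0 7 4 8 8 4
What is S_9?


t=0: S=-2, d=1, jump=0, S_1=-2
t=1: S=-2, d=1, jump=0, S_2=-2
t=2: S=-2, d=2, jump=0, S_3=-2
t=3: S=-2, d=0, jump=0, S_4=-2
t=4: S=-2, d=7, jump=-1, S_5=-3
t=5: S=-3, d=4, jump=0, S_6=-3
t=6: S=-3, d=8, jump=3, S_7=0
t=7: S=0, d=8, jump=3, S_8=3
t=8: S=3, d=4, jump=0, S_9=3

3


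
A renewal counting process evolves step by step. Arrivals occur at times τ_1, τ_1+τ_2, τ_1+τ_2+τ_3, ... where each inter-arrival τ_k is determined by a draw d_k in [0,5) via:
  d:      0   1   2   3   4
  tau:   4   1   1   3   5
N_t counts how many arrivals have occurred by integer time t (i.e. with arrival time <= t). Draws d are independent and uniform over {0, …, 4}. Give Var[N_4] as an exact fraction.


310964/390625

Inter-arrival values over d=0..4: [4, 1, 1, 3, 5]
Each d has probability 1/5, so the pmf of τ is: f(1) = 2/5, f(3) = 1/5, f(4) = 1/5, f(5) = 1/5
Let p_n(j) = P(N_n = j), with p_0 = [1]. Condition on τ_1: p_n(0) = P(τ > n), and for j >= 1, p_n(j) = Σ_{k<=n} f(k)·p_{n−k}(j−1)
p_1 = [3/5, 2/5]  (j = 0..1)
p_2 = [3/5, 6/25, 4/25]  (j = 0..2)
p_3 = [2/5, 11/25, 12/125, 8/125]  (j = 0..3)
p_4 = [1/5, 12/25, 32/125, 24/625, 16/625]  (j = 0..4)
E[N_4] = Σ j·p_4(j) = 756/625;  E[N_4²] = Σ j²·p_4(j) = 1412/625
Var[N_4] = 1412/625 − (756/625)² = 310964/390625


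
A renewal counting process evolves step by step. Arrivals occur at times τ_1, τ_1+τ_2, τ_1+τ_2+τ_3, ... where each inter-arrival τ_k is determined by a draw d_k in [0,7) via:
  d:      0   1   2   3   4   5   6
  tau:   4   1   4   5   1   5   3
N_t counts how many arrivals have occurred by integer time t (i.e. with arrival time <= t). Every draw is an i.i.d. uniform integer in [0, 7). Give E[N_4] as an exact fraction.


2179/2401

Inter-arrival values over d=0..6: [4, 1, 4, 5, 1, 5, 3]
Each d has probability 1/7, so the pmf of τ is: f(1) = 2/7, f(3) = 1/7, f(4) = 2/7, f(5) = 2/7
Renewal equation for m(n) = E[N_n]: condition on τ_1 = k (if k <= n, one arrival plus a fresh copy on the remaining n−k steps): m(n) = F(n) + Σ_{k<=n} f(k)·m(n−k), where F(n) = P(τ <= n) and m(0) = 0
m(1) = F(1) = 2/7
m(2) = F(2) + f(1)·m(1) = 2/7 + 2/7·2/7 = 18/49
m(3) = F(3) + f(1)·m(2) = 3/7 + 2/7·18/49 = 183/343
m(4) = F(4) + f(1)·m(3) + f(3)·m(1) = 5/7 + 2/7·183/343 + 1/7·2/7 = 2179/2401
E[N_4] = m(4) = 2179/2401


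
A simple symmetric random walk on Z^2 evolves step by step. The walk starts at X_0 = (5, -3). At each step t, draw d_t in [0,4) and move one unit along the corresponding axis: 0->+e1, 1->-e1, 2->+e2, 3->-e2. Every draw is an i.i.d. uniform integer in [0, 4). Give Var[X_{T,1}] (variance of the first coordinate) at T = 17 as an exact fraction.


17/2

Outcome values over d=0..3: [1, -1, 0, 0]
Σy = 0, Σy² = 2, M = 4
μ = 0/4 = 0,  σ² = 2/4 − (0)² = 1/2
Independent increments: Var[X_17] = 17·σ² = 17·(1/2) = 17/2


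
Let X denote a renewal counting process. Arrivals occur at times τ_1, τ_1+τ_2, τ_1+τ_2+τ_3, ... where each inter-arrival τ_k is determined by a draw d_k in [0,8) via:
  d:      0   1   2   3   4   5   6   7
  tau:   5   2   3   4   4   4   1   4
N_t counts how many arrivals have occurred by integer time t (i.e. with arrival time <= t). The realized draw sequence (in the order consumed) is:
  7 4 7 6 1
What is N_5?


1

draw d_1=7: τ_1=4, arrival time A_1=4
draw d_2=4: τ_2=4, arrival time A_2=8
draw d_3=7: τ_3=4, arrival time A_3=12
draw d_4=6: τ_4=1, arrival time A_4=13
draw d_5=1: τ_5=2, arrival time A_5=15
N_t over t=0..5: 0:0 1:0 2:0 3:0 4:1 5:1


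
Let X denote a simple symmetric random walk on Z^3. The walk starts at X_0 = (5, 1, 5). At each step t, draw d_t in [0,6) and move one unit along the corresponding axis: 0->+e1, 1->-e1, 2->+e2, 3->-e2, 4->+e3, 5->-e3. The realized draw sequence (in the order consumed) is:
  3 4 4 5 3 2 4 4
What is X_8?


(5, 0, 8)

t=0: X=(5, 1, 5), d=3 → -e2, X_1=(5, 0, 5)
t=1: X=(5, 0, 5), d=4 → +e3, X_2=(5, 0, 6)
t=2: X=(5, 0, 6), d=4 → +e3, X_3=(5, 0, 7)
t=3: X=(5, 0, 7), d=5 → -e3, X_4=(5, 0, 6)
t=4: X=(5, 0, 6), d=3 → -e2, X_5=(5, -1, 6)
t=5: X=(5, -1, 6), d=2 → +e2, X_6=(5, 0, 6)
t=6: X=(5, 0, 6), d=4 → +e3, X_7=(5, 0, 7)
t=7: X=(5, 0, 7), d=4 → +e3, X_8=(5, 0, 8)


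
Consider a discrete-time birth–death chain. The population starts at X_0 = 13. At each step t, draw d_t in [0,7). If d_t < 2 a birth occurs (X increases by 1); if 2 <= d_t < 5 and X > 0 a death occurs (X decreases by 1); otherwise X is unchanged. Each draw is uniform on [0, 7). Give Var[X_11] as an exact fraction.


374/49

X can drop by at most 1 per step and X_0 = 13 > T = 11, so X_t >= 13 − t >= 2 > 0 for every t <= 11: the floor at 0 (the 'and X > 0' condition) never binds. Hence X_11 = X_0 + Σ_{t<11} Y_t with i.i.d. increments Y_t = y(d_t) ∈ {+1, −1, 0}.
Outcome values over d=0..6: [1, 1, -1, -1, -1, 0, 0]
Σy = -1, Σy² = 5, M = 7
μ = -1/7 = -1/7,  σ² = 5/7 − (-1/7)² = 34/49
Independent increments: Var[X_11] = 11·σ² = 11·(34/49) = 374/49


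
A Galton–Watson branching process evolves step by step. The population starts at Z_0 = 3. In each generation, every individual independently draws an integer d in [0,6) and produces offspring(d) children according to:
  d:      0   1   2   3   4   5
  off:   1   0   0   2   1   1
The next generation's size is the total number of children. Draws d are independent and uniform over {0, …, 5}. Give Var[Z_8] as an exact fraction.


1711941171875/940369969152

Outcome values over d=0..5: [1, 0, 0, 2, 1, 1]
Σy = 5, Σy² = 7, M = 6
μ = 5/6 = 5/6,  σ² = 7/6 − (5/6)² = 17/36
V_0 = 0, E_0 = 3
V_1 = 17/36·E_0 + (5/6)²·V_0 = 17/12;  E_1 = 5/2
V_2 = 17/36·E_1 + (5/6)²·V_1 = 935/432;  E_2 = 25/12
V_3 = 17/36·E_2 + (5/6)²·V_2 = 38675/15552;  E_3 = 125/72
V_4 = 17/36·E_3 + (5/6)²·V_3 = 1425875/559872;  E_4 = 625/432
V_5 = 17/36·E_4 + (5/6)²·V_4 = 49416875/20155392;  E_5 = 3125/2592
V_6 = 17/36·E_5 + (5/6)²·V_5 = 1648521875/725594112;  E_6 = 15625/15552
V_7 = 17/36·E_6 + (5/6)²·V_6 = 53606046875/26121388032;  E_7 = 78125/93312
V_8 = 17/36·E_7 + (5/6)²·V_7 = 1711941171875/940369969152;  E_8 = 390625/559872


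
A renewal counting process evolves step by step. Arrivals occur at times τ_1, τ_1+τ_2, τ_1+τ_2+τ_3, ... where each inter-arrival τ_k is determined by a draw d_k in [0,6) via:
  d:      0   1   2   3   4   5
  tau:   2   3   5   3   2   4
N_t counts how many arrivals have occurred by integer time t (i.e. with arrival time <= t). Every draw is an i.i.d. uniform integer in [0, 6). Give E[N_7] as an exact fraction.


Inter-arrival values over d=0..5: [2, 3, 5, 3, 2, 4]
Each d has probability 1/6, so the pmf of τ is: f(2) = 1/3, f(3) = 1/3, f(4) = 1/6, f(5) = 1/6
Renewal equation for m(n) = E[N_n]: condition on τ_1 = k (if k <= n, one arrival plus a fresh copy on the remaining n−k steps): m(n) = F(n) + Σ_{k<=n} f(k)·m(n−k), where F(n) = P(τ <= n) and m(0) = 0
m(1) = F(1) = 0
m(2) = F(2) = 1/3
m(3) = F(3) = 2/3
m(4) = F(4) + f(2)·m(2) = 5/6 + 1/3·1/3 = 17/18
m(5) = F(5) + f(2)·m(3) + f(3)·m(2) = 1 + 1/3·2/3 + 1/3·1/3 = 4/3
m(6) = F(6) + f(2)·m(4) + f(3)·m(3) + f(4)·m(2) = 1 + 1/3·17/18 + 1/3·2/3 + 1/6·1/3 = 43/27
m(7) = F(7) + f(2)·m(5) + f(3)·m(4) + f(4)·m(3) + f(5)·m(2) = 1 + 1/3·4/3 + 1/3·17/18 + 1/6·2/3 + 1/6·1/3 = 52/27
E[N_7] = m(7) = 52/27

52/27


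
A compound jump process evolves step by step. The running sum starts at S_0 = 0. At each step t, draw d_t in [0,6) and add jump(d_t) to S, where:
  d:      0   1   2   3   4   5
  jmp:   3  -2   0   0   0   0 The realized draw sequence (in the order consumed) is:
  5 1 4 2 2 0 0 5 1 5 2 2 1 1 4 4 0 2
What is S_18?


t=0: S=0, d=5, jump=0, S_1=0
t=1: S=0, d=1, jump=-2, S_2=-2
t=2: S=-2, d=4, jump=0, S_3=-2
t=3: S=-2, d=2, jump=0, S_4=-2
t=4: S=-2, d=2, jump=0, S_5=-2
t=5: S=-2, d=0, jump=3, S_6=1
t=6: S=1, d=0, jump=3, S_7=4
t=7: S=4, d=5, jump=0, S_8=4
t=8: S=4, d=1, jump=-2, S_9=2
t=9: S=2, d=5, jump=0, S_10=2
t=10: S=2, d=2, jump=0, S_11=2
t=11: S=2, d=2, jump=0, S_12=2
t=12: S=2, d=1, jump=-2, S_13=0
t=13: S=0, d=1, jump=-2, S_14=-2
t=14: S=-2, d=4, jump=0, S_15=-2
t=15: S=-2, d=4, jump=0, S_16=-2
t=16: S=-2, d=0, jump=3, S_17=1
t=17: S=1, d=2, jump=0, S_18=1

1


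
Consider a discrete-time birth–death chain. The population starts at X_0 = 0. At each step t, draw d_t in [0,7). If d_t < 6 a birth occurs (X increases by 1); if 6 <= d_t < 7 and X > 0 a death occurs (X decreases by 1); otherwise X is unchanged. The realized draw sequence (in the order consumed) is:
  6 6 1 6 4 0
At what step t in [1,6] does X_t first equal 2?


6

t=0: X=0, d=6 → hold, X_1=0
t=1: X=0, d=6 → hold, X_2=0
t=2: X=0, d=1 → birth, X_3=1
t=3: X=1, d=6 → death, X_4=0
t=4: X=0, d=4 → birth, X_5=1
t=5: X=1, d=0 → birth, X_6=2


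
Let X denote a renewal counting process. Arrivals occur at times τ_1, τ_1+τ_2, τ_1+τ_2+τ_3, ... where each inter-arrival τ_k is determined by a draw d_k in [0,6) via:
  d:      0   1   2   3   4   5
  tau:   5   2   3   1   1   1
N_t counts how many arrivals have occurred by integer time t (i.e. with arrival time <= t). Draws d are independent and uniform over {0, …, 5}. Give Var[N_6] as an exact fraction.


Inter-arrival values over d=0..5: [5, 2, 3, 1, 1, 1]
Each d has probability 1/6, so the pmf of τ is: f(1) = 1/2, f(2) = 1/6, f(3) = 1/6, f(5) = 1/6
Let p_n(j) = P(N_n = j), with p_0 = [1]. Condition on τ_1: p_n(0) = P(τ > n), and for j >= 1, p_n(j) = Σ_{k<=n} f(k)·p_{n−k}(j−1)
p_1 = [1/2, 1/2]  (j = 0..1)
p_2 = [1/3, 5/12, 1/4]  (j = 0..2)
p_3 = [1/6, 5/12, 7/24, 1/8]  (j = 0..3)
p_4 = [1/6, 2/9, 13/36, 3/16, 1/16]  (j = 0..4)
p_5 = [0, 1/3, 1/4, 13/48, 11/96, 1/32]  (j = 0..5)
p_6 = [0, 5/36, 77/216, 101/432, 3/16, 13/192, 1/64]  (j = 0..6)
E[N_6] = Σ j·p_6(j) = 4727/1728;  E[N_6²] = Σ j²·p_6(j) = 15421/1728
Var[N_6] = 15421/1728 − (4727/1728)² = 4302959/2985984

4302959/2985984


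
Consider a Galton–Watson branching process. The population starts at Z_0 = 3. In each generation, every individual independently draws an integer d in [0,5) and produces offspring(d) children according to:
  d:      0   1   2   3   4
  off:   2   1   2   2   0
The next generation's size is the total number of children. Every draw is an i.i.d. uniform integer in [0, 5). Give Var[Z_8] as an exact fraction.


Outcome values over d=0..4: [2, 1, 2, 2, 0]
Σy = 7, Σy² = 13, M = 5
μ = 7/5 = 7/5,  σ² = 13/5 − (7/5)² = 16/25
V_0 = 0, E_0 = 3
V_1 = 16/25·E_0 + (7/5)²·V_0 = 48/25;  E_1 = 21/5
V_2 = 16/25·E_1 + (7/5)²·V_1 = 4032/625;  E_2 = 147/25
V_3 = 16/25·E_2 + (7/5)²·V_2 = 256368/15625;  E_3 = 1029/125
V_4 = 16/25·E_3 + (7/5)²·V_3 = 14620032/390625;  E_4 = 7203/625
V_5 = 16/25·E_4 + (7/5)²·V_4 = 788411568/9765625;  E_5 = 50421/3125
V_6 = 16/25·E_5 + (7/5)²·V_5 = 41153216832/244140625;  E_6 = 352947/15625
V_7 = 16/25·E_6 + (7/5)²·V_6 = 2104744374768/6103515625;  E_7 = 2470629/78125
V_8 = 16/25·E_7 + (7/5)²·V_7 = 106220760613632/152587890625;  E_8 = 17294403/390625

106220760613632/152587890625


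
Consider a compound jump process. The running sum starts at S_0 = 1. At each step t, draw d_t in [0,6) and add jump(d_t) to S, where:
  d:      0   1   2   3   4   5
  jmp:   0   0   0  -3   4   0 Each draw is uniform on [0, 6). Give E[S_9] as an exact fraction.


Outcome values over d=0..5: [0, 0, 0, -3, 4, 0]
Σy = 1, Σy² = 25, M = 6
μ = 1/6 = 1/6,  σ² = 25/6 − (1/6)² = 149/36
E[S_9] = 1 + 9·(1/6) = 5/2

5/2


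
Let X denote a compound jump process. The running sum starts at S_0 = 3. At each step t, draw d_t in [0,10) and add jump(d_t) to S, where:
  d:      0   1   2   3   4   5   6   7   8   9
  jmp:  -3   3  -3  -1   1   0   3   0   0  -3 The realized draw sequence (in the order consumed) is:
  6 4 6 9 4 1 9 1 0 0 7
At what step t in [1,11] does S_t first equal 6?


t=0: S=3, d=6, jump=3, S_1=6
t=1: S=6, d=4, jump=1, S_2=7
t=2: S=7, d=6, jump=3, S_3=10
t=3: S=10, d=9, jump=-3, S_4=7
t=4: S=7, d=4, jump=1, S_5=8
t=5: S=8, d=1, jump=3, S_6=11
t=6: S=11, d=9, jump=-3, S_7=8
t=7: S=8, d=1, jump=3, S_8=11
t=8: S=11, d=0, jump=-3, S_9=8
t=9: S=8, d=0, jump=-3, S_10=5
t=10: S=5, d=7, jump=0, S_11=5

1


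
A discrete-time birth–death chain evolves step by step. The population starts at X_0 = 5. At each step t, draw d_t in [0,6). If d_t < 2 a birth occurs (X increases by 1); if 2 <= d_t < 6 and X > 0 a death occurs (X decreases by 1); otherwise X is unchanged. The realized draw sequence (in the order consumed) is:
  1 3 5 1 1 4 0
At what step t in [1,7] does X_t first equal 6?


1

t=0: X=5, d=1 → birth, X_1=6
t=1: X=6, d=3 → death, X_2=5
t=2: X=5, d=5 → death, X_3=4
t=3: X=4, d=1 → birth, X_4=5
t=4: X=5, d=1 → birth, X_5=6
t=5: X=6, d=4 → death, X_6=5
t=6: X=5, d=0 → birth, X_7=6


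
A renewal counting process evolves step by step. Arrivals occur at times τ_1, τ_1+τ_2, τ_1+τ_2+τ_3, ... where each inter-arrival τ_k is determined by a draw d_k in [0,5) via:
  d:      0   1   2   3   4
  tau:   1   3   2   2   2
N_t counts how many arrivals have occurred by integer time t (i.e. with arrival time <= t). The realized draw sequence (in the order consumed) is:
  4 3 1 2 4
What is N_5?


2

draw d_1=4: τ_1=2, arrival time A_1=2
draw d_2=3: τ_2=2, arrival time A_2=4
draw d_3=1: τ_3=3, arrival time A_3=7
draw d_4=2: τ_4=2, arrival time A_4=9
draw d_5=4: τ_5=2, arrival time A_5=11
N_t over t=0..5: 0:0 1:0 2:1 3:1 4:2 5:2


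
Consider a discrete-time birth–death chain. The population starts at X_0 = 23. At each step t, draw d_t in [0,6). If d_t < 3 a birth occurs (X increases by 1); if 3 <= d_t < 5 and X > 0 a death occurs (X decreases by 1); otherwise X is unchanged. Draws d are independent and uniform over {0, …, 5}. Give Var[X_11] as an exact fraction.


X can drop by at most 1 per step and X_0 = 23 > T = 11, so X_t >= 23 − t >= 12 > 0 for every t <= 11: the floor at 0 (the 'and X > 0' condition) never binds. Hence X_11 = X_0 + Σ_{t<11} Y_t with i.i.d. increments Y_t = y(d_t) ∈ {+1, −1, 0}.
Outcome values over d=0..5: [1, 1, 1, -1, -1, 0]
Σy = 1, Σy² = 5, M = 6
μ = 1/6 = 1/6,  σ² = 5/6 − (1/6)² = 29/36
Independent increments: Var[X_11] = 11·σ² = 11·(29/36) = 319/36

319/36


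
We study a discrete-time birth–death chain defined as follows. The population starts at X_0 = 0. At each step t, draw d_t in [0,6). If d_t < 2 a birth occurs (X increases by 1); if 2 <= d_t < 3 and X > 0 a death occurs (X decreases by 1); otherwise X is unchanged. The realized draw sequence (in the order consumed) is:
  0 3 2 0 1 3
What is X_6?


t=0: X=0, d=0 → birth, X_1=1
t=1: X=1, d=3 → hold, X_2=1
t=2: X=1, d=2 → death, X_3=0
t=3: X=0, d=0 → birth, X_4=1
t=4: X=1, d=1 → birth, X_5=2
t=5: X=2, d=3 → hold, X_6=2

2


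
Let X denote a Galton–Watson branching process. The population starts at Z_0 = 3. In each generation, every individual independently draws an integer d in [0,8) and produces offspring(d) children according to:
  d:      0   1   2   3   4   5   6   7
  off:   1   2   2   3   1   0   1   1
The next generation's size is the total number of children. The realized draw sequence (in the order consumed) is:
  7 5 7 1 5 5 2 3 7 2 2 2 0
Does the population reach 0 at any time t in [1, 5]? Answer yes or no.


no

gen 0: Z_0=3, draws=[7, 5, 7], offspring=[1, 0, 1], Z_1=2
gen 1: Z_1=2, draws=[1, 5], offspring=[2, 0], Z_2=2
gen 2: Z_2=2, draws=[5, 2], offspring=[0, 2], Z_3=2
gen 3: Z_3=2, draws=[3, 7], offspring=[3, 1], Z_4=4
gen 4: Z_4=4, draws=[2, 2, 2, 0], offspring=[2, 2, 2, 1], Z_5=7


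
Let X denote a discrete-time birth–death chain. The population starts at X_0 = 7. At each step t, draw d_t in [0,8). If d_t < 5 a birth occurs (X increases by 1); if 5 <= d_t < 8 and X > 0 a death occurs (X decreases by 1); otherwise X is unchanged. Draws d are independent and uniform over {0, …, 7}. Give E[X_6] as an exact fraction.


X can drop by at most 1 per step and X_0 = 7 > T = 6, so X_t >= 7 − t >= 1 > 0 for every t <= 6: the floor at 0 (the 'and X > 0' condition) never binds. Hence X_6 = X_0 + Σ_{t<6} Y_t with i.i.d. increments Y_t = y(d_t) ∈ {+1, −1, 0}.
Outcome values over d=0..7: [1, 1, 1, 1, 1, -1, -1, -1]
Σy = 2, Σy² = 8, M = 8
μ = 2/8 = 1/4,  σ² = 8/8 − (1/4)² = 15/16
E[X_6] = 7 + 6·(1/4) = 17/2

17/2


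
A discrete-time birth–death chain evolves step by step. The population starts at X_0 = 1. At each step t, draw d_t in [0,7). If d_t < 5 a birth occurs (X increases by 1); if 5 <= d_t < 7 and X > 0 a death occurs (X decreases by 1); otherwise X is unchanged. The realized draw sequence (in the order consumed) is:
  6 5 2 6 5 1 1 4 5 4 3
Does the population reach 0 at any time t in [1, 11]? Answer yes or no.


yes

t=0: X=1, d=6 → death, X_1=0
t=1: X=0, d=5 → hold, X_2=0
t=2: X=0, d=2 → birth, X_3=1
t=3: X=1, d=6 → death, X_4=0
t=4: X=0, d=5 → hold, X_5=0
t=5: X=0, d=1 → birth, X_6=1
t=6: X=1, d=1 → birth, X_7=2
t=7: X=2, d=4 → birth, X_8=3
t=8: X=3, d=5 → death, X_9=2
t=9: X=2, d=4 → birth, X_10=3
t=10: X=3, d=3 → birth, X_11=4


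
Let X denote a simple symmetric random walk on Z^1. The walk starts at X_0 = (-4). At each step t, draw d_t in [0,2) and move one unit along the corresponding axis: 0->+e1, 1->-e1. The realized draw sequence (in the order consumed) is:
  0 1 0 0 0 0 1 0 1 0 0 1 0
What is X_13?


(1)

t=0: X=(-4), d=0 → +e1, X_1=(-3)
t=1: X=(-3), d=1 → -e1, X_2=(-4)
t=2: X=(-4), d=0 → +e1, X_3=(-3)
t=3: X=(-3), d=0 → +e1, X_4=(-2)
t=4: X=(-2), d=0 → +e1, X_5=(-1)
t=5: X=(-1), d=0 → +e1, X_6=(0)
t=6: X=(0), d=1 → -e1, X_7=(-1)
t=7: X=(-1), d=0 → +e1, X_8=(0)
t=8: X=(0), d=1 → -e1, X_9=(-1)
t=9: X=(-1), d=0 → +e1, X_10=(0)
t=10: X=(0), d=0 → +e1, X_11=(1)
t=11: X=(1), d=1 → -e1, X_12=(0)
t=12: X=(0), d=0 → +e1, X_13=(1)


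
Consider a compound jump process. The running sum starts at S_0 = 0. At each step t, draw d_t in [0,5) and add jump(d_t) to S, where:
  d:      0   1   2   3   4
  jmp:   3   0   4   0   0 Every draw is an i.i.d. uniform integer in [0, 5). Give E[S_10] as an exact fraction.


14

Outcome values over d=0..4: [3, 0, 4, 0, 0]
Σy = 7, Σy² = 25, M = 5
μ = 7/5 = 7/5,  σ² = 25/5 − (7/5)² = 76/25
E[S_10] = 0 + 10·(7/5) = 14


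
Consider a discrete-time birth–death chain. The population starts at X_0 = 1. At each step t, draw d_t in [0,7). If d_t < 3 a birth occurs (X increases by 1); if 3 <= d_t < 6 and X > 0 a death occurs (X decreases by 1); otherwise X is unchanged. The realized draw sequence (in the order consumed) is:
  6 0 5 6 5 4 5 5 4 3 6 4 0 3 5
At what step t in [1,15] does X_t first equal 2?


2

t=0: X=1, d=6 → hold, X_1=1
t=1: X=1, d=0 → birth, X_2=2
t=2: X=2, d=5 → death, X_3=1
t=3: X=1, d=6 → hold, X_4=1
t=4: X=1, d=5 → death, X_5=0
t=5: X=0, d=4 → hold, X_6=0
t=6: X=0, d=5 → hold, X_7=0
t=7: X=0, d=5 → hold, X_8=0
t=8: X=0, d=4 → hold, X_9=0
t=9: X=0, d=3 → hold, X_10=0
t=10: X=0, d=6 → hold, X_11=0
t=11: X=0, d=4 → hold, X_12=0
t=12: X=0, d=0 → birth, X_13=1
t=13: X=1, d=3 → death, X_14=0
t=14: X=0, d=5 → hold, X_15=0


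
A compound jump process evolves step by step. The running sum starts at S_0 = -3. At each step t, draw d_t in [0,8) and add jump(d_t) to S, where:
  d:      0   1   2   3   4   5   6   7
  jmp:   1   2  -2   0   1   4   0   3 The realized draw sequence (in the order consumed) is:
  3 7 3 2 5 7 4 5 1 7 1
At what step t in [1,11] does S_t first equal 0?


2

t=0: S=-3, d=3, jump=0, S_1=-3
t=1: S=-3, d=7, jump=3, S_2=0
t=2: S=0, d=3, jump=0, S_3=0
t=3: S=0, d=2, jump=-2, S_4=-2
t=4: S=-2, d=5, jump=4, S_5=2
t=5: S=2, d=7, jump=3, S_6=5
t=6: S=5, d=4, jump=1, S_7=6
t=7: S=6, d=5, jump=4, S_8=10
t=8: S=10, d=1, jump=2, S_9=12
t=9: S=12, d=7, jump=3, S_10=15
t=10: S=15, d=1, jump=2, S_11=17


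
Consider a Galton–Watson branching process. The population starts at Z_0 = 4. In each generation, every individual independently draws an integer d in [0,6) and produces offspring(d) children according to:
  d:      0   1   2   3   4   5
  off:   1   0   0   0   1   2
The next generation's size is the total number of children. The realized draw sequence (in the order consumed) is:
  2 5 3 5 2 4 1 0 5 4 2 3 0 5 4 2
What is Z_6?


gen 0: Z_0=4, draws=[2, 5, 3, 5], offspring=[0, 2, 0, 2], Z_1=4
gen 1: Z_1=4, draws=[2, 4, 1, 0], offspring=[0, 1, 0, 1], Z_2=2
gen 2: Z_2=2, draws=[5, 4], offspring=[2, 1], Z_3=3
gen 3: Z_3=3, draws=[2, 3, 0], offspring=[0, 0, 1], Z_4=1
gen 4: Z_4=1, draws=[5], offspring=[2], Z_5=2
gen 5: Z_5=2, draws=[4, 2], offspring=[1, 0], Z_6=1

1


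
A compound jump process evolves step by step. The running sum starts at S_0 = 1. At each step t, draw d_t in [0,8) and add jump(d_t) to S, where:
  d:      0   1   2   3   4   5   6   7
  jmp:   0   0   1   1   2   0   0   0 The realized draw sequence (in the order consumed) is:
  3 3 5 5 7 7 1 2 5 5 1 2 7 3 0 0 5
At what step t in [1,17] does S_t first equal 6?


14

t=0: S=1, d=3, jump=1, S_1=2
t=1: S=2, d=3, jump=1, S_2=3
t=2: S=3, d=5, jump=0, S_3=3
t=3: S=3, d=5, jump=0, S_4=3
t=4: S=3, d=7, jump=0, S_5=3
t=5: S=3, d=7, jump=0, S_6=3
t=6: S=3, d=1, jump=0, S_7=3
t=7: S=3, d=2, jump=1, S_8=4
t=8: S=4, d=5, jump=0, S_9=4
t=9: S=4, d=5, jump=0, S_10=4
t=10: S=4, d=1, jump=0, S_11=4
t=11: S=4, d=2, jump=1, S_12=5
t=12: S=5, d=7, jump=0, S_13=5
t=13: S=5, d=3, jump=1, S_14=6
t=14: S=6, d=0, jump=0, S_15=6
t=15: S=6, d=0, jump=0, S_16=6
t=16: S=6, d=5, jump=0, S_17=6


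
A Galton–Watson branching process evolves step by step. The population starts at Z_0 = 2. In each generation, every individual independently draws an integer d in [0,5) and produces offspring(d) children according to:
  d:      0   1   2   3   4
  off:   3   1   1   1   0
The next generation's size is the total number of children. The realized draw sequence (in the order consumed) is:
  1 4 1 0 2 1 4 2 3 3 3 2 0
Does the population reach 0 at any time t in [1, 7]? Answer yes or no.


no

gen 0: Z_0=2, draws=[1, 4], offspring=[1, 0], Z_1=1
gen 1: Z_1=1, draws=[1], offspring=[1], Z_2=1
gen 2: Z_2=1, draws=[0], offspring=[3], Z_3=3
gen 3: Z_3=3, draws=[2, 1, 4], offspring=[1, 1, 0], Z_4=2
gen 4: Z_4=2, draws=[2, 3], offspring=[1, 1], Z_5=2
gen 5: Z_5=2, draws=[3, 3], offspring=[1, 1], Z_6=2
gen 6: Z_6=2, draws=[2, 0], offspring=[1, 3], Z_7=4


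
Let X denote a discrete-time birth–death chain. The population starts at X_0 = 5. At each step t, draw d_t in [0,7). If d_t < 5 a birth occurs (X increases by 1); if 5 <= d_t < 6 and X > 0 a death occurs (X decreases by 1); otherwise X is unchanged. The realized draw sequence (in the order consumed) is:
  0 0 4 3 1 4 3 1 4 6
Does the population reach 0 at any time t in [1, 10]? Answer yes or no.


t=0: X=5, d=0 → birth, X_1=6
t=1: X=6, d=0 → birth, X_2=7
t=2: X=7, d=4 → birth, X_3=8
t=3: X=8, d=3 → birth, X_4=9
t=4: X=9, d=1 → birth, X_5=10
t=5: X=10, d=4 → birth, X_6=11
t=6: X=11, d=3 → birth, X_7=12
t=7: X=12, d=1 → birth, X_8=13
t=8: X=13, d=4 → birth, X_9=14
t=9: X=14, d=6 → hold, X_10=14

no


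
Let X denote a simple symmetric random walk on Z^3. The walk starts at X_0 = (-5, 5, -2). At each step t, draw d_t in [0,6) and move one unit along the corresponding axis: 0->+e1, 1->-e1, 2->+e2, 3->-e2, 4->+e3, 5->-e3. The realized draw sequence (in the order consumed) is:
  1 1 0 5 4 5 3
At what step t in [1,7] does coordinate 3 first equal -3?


4

t=0: X=(-5, 5, -2), d=1 → -e1, X_1=(-6, 5, -2)
t=1: X=(-6, 5, -2), d=1 → -e1, X_2=(-7, 5, -2)
t=2: X=(-7, 5, -2), d=0 → +e1, X_3=(-6, 5, -2)
t=3: X=(-6, 5, -2), d=5 → -e3, X_4=(-6, 5, -3)
t=4: X=(-6, 5, -3), d=4 → +e3, X_5=(-6, 5, -2)
t=5: X=(-6, 5, -2), d=5 → -e3, X_6=(-6, 5, -3)
t=6: X=(-6, 5, -3), d=3 → -e2, X_7=(-6, 4, -3)
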